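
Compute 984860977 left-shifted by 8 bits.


0b111010101100111100100100110001 << 8 = 0b11101010110011110010010011000100000000 = 252124410112

252124410112


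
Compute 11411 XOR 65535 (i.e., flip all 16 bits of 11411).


11411 ^ 65535 = 54124

54124


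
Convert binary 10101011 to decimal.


10101011 in decimal = 171

171


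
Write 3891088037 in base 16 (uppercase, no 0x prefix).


3891088037 = E7ED4AA5 hex

E7ED4AA5


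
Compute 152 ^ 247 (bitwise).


0b10011000 ^ 0b11110111 = 0b1101111 = 111

111


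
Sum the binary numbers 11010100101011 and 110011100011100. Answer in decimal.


11010100101011 + 110011100011100 = 1001110001000111 = 40007

40007


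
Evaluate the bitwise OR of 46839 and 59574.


0b1011011011110111 | 0b1110100010110110 = 0b1111111011110111 = 65271

65271


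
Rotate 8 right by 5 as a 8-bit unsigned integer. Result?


Rotate 0b1000 right by 5 (8-bit) = 0b1000000 = 64

64


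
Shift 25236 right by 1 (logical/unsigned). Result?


0b110001010010100 >> 1 = 0b11000101001010 = 12618

12618


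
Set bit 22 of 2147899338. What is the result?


2147899338 | (1 << 22) = 2147899338 | 4194304 = 2152093642

2152093642


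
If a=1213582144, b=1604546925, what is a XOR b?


1213582144 ^ 1604546925 = 402045485

402045485


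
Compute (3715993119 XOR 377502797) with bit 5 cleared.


Step 1: 3715993119 ^ 377502797 = 3422401106
Step 2: 3422401106 & ~(1 << 5) = 3422401106

3422401106


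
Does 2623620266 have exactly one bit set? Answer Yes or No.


0b10011100011000010100010010101010. Multiple bits set => No

No


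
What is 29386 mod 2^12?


29386 & 4095 = 714

714


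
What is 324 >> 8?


0b101000100 >> 8 = 0b1 = 1

1


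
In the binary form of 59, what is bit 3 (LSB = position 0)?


0b111011, position 3 = 1

1


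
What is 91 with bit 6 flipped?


91 ^ (1 << 6) = 91 ^ 64 = 27

27


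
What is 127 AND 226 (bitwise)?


0b1111111 & 0b11100010 = 0b1100010 = 98

98


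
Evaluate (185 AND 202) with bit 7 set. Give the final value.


Step 1: 185 & 202 = 136
Step 2: 136 | (1 << 7) = 136 | 128 = 136

136


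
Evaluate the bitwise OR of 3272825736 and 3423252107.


0b11000011000100110101101110001000 | 0b11001100000010101010111010001011 = 0b11001111000110111111111110001011 = 3474718603

3474718603


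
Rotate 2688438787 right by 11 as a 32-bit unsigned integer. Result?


Rotate 0b10100000001111100101001000000011 right by 11 (32-bit) = 0b1000000011101000000011111001010 = 1081345994

1081345994


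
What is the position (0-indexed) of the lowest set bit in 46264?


0b1011010010111000. Lowest set bit at position 3

3


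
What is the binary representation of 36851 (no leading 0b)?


36851 = 1000111111110011 in binary

1000111111110011


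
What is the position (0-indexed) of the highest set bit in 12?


0b1100. Highest set bit at position 3

3


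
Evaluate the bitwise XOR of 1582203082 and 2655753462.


0b1011110010011101000000011001010 ^ 0b10011110010010111001010011110110 = 0b11000000000001010001010000111100 = 3221558332

3221558332


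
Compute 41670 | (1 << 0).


41670 | (1 << 0) = 41670 | 1 = 41671

41671


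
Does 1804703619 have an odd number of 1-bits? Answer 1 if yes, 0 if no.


0b1101011100100011001011110000011 has 16 ones => parity 0

0


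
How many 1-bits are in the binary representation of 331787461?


0b10011110001101010110011000101 has 15 set bits

15


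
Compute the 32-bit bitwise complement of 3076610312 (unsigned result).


~0b10110111011000010101100100001000 = 0b1001000100111101010011011110111 = 1218356983 (32-bit unsigned)

1218356983


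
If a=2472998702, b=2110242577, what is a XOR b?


2472998702 ^ 2110242577 = 4003547199

4003547199


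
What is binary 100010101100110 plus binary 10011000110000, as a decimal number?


100010101100110 + 10011000110000 = 110101110010110 = 27542

27542


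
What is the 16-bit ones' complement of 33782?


33782 ^ 65535 = 31753

31753


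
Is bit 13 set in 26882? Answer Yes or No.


0b110100100000010, bit 13 = 1. Yes

Yes


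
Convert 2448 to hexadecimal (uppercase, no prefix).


2448 = 990 hex

990


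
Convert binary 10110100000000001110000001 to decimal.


10110100000000001110000001 in decimal = 47186817

47186817


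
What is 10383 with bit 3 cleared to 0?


10383 & ~(1 << 3) = 10375

10375


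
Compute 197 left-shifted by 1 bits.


0b11000101 << 1 = 0b110001010 = 394

394


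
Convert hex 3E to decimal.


3E hex = 62 decimal

62


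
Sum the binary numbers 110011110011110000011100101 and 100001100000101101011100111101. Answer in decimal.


110011110011110000011100101 + 100001100000101101011100111101 = 100111111111001011100000100010 = 670873634

670873634


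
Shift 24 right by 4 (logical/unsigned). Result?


0b11000 >> 4 = 0b1 = 1

1


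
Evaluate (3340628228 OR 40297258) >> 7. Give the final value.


Step 1: 3340628228 | 40297258 = 3347051310
Step 2: 3347051310 >> 7 = 26148838

26148838


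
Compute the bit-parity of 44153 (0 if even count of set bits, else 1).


0b1010110001111001 has 9 ones => parity 1

1


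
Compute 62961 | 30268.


0b1111010111110001 | 0b111011000111100 = 0b1111011111111101 = 63485

63485


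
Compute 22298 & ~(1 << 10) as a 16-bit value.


22298 & ~(1 << 10) = 21274

21274


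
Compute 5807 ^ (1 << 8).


5807 ^ (1 << 8) = 5807 ^ 256 = 6063

6063


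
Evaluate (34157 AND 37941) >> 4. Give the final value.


Step 1: 34157 & 37941 = 33829
Step 2: 33829 >> 4 = 2114

2114


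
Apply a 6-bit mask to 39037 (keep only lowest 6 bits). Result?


39037 & 63 = 61

61


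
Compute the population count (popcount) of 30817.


0b111100001100001 has 7 set bits

7


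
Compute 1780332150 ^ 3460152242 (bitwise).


0b1101010000111011011011001110110 ^ 0b11001110001111011011101110110010 = 0b10100100001000000000110111000100 = 2753564100

2753564100


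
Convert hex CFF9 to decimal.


CFF9 hex = 53241 decimal

53241


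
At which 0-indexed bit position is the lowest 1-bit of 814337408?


0b110000100010011100110110000000. Lowest set bit at position 7

7


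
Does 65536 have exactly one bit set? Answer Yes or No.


0b10000000000000000. Only one bit set => Yes

Yes


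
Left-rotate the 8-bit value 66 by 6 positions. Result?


Rotate 0b1000010 left by 6 (8-bit) = 0b10010000 = 144

144


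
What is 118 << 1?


0b1110110 << 1 = 0b11101100 = 236

236


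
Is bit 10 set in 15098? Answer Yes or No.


0b11101011111010, bit 10 = 0. No

No


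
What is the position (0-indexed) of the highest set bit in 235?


0b11101011. Highest set bit at position 7

7


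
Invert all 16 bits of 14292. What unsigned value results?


14292 ^ 65535 = 51243

51243


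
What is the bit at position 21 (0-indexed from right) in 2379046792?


0b10001101110011010101111110001000, position 21 = 0

0


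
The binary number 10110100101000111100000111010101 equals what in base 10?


10110100101000111100000111010101 in decimal = 3030630869

3030630869


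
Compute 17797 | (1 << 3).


17797 | (1 << 3) = 17797 | 8 = 17805

17805


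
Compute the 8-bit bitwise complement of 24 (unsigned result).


~0b11000 = 0b11100111 = 231 (8-bit unsigned)

231


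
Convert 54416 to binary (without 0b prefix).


54416 = 1101010010010000 in binary

1101010010010000


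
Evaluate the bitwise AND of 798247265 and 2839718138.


0b101111100101000100100101100001 & 0b10101001010000101010100011111010 = 0b101001000000000000100001100000 = 687868000

687868000


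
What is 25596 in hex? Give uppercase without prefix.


25596 = 63FC hex

63FC


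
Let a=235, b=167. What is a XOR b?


235 ^ 167 = 76

76


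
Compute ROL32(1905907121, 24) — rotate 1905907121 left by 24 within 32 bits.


Rotate 0b1110001100110011101010110110001 left by 24 (32-bit) = 0b10110001011100011001100111010101 = 2977012181

2977012181


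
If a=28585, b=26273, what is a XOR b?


28585 ^ 26273 = 2312

2312


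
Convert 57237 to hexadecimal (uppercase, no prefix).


57237 = DF95 hex

DF95


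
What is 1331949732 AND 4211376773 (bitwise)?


0b1001111011000111111000010100100 & 0b11111011000001001000001010000101 = 0b1001011000000001000000010000100 = 1258324100

1258324100


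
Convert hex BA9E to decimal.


BA9E hex = 47774 decimal

47774


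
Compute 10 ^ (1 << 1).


10 ^ (1 << 1) = 10 ^ 2 = 8

8


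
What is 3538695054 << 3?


0b11010010111011000011001110001110 << 3 = 0b11010010111011000011001110001110000 = 28309560432

28309560432


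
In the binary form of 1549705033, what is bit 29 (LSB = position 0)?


0b1011100010111101001111101001001, position 29 = 0

0


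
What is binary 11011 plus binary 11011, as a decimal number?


11011 + 11011 = 110110 = 54

54


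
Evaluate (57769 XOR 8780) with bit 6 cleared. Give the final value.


Step 1: 57769 ^ 8780 = 50149
Step 2: 50149 & ~(1 << 6) = 50085

50085


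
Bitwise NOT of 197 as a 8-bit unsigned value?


~0b11000101 = 0b111010 = 58 (8-bit unsigned)

58


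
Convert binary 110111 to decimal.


110111 in decimal = 55

55


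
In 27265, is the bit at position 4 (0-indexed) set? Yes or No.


0b110101010000001, bit 4 = 0. No

No


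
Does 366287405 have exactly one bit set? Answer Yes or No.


0b10101110101010001101000101101. Multiple bits set => No

No


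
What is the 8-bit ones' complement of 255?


255 ^ 255 = 0

0


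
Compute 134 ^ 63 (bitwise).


0b10000110 ^ 0b111111 = 0b10111001 = 185

185


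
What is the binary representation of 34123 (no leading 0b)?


34123 = 1000010101001011 in binary

1000010101001011


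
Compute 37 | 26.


0b100101 | 0b11010 = 0b111111 = 63

63


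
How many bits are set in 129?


0b10000001 has 2 set bits

2


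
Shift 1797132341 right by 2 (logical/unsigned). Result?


0b1101011000111100001000000110101 >> 2 = 0b11010110001111000010000001101 = 449283085

449283085


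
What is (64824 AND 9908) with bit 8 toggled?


Step 1: 64824 & 9908 = 9264
Step 2: 9264 ^ (1 << 8) = 9264 ^ 256 = 9520

9520


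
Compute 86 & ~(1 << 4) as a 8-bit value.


86 & ~(1 << 4) = 70

70


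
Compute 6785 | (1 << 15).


6785 | (1 << 15) = 6785 | 32768 = 39553

39553


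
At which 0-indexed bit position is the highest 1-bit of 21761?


0b101010100000001. Highest set bit at position 14

14


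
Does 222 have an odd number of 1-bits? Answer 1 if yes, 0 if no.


0b11011110 has 6 ones => parity 0

0


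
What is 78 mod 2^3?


78 & 7 = 6

6


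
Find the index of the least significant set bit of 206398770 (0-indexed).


0b1100010011010110010100110010. Lowest set bit at position 1

1


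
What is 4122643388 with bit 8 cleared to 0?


4122643388 & ~(1 << 8) = 4122643132

4122643132


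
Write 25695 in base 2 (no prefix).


25695 = 110010001011111 in binary

110010001011111


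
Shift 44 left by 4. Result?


0b101100 << 4 = 0b1011000000 = 704

704


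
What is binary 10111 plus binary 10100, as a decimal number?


10111 + 10100 = 101011 = 43

43


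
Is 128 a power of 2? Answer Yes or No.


0b10000000. Only one bit set => Yes

Yes


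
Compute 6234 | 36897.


0b1100001011010 | 0b1001000000100001 = 0b1001100001111011 = 39035

39035


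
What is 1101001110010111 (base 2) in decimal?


1101001110010111 in decimal = 54167

54167


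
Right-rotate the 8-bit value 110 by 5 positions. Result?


Rotate 0b1101110 right by 5 (8-bit) = 0b1110011 = 115

115


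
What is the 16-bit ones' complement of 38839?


38839 ^ 65535 = 26696

26696


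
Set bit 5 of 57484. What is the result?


57484 | (1 << 5) = 57484 | 32 = 57516

57516


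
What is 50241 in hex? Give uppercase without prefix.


50241 = C441 hex

C441


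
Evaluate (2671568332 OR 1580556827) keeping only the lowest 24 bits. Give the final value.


Step 1: 2671568332 | 1580556827 = 3745376223
Step 2: 3745376223 & 16777215 = 4057055

4057055


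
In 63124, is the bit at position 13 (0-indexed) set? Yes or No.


0b1111011010010100, bit 13 = 1. Yes

Yes


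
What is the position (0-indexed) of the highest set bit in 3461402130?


0b11001110010100001100111000010010. Highest set bit at position 31

31


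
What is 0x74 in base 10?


74 hex = 116 decimal

116


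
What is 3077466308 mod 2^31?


3077466308 & 2147483647 = 929982660

929982660


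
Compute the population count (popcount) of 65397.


0b1111111101110101 has 13 set bits

13


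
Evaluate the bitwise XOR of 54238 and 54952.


0b1101001111011110 ^ 0b1101011010101000 = 0b10101110110 = 1398

1398


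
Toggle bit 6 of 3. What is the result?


3 ^ (1 << 6) = 3 ^ 64 = 67

67


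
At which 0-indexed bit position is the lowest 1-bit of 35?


0b100011. Lowest set bit at position 0

0


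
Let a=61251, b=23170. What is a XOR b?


61251 ^ 23170 = 46529

46529


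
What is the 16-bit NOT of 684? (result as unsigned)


~0b1010101100 = 0b1111110101010011 = 64851 (16-bit unsigned)

64851


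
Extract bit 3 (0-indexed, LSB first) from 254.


0b11111110, position 3 = 1

1


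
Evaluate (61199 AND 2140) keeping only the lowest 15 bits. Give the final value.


Step 1: 61199 & 2140 = 2060
Step 2: 2060 & 32767 = 2060

2060


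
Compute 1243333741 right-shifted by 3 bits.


0b1001010000110111100010001101101 >> 3 = 0b1001010000110111100010001101 = 155416717

155416717


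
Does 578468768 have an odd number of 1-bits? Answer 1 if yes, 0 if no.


0b100010011110101011101110100000 has 15 ones => parity 1

1


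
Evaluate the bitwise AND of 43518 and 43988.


0b1010100111111110 & 0b1010101111010100 = 0b1010100111010100 = 43476

43476


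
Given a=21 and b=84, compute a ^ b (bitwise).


21 ^ 84 = 65

65


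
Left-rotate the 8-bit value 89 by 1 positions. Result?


Rotate 0b1011001 left by 1 (8-bit) = 0b10110010 = 178

178


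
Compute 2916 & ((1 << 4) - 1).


2916 & 15 = 4

4


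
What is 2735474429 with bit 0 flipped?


2735474429 ^ (1 << 0) = 2735474429 ^ 1 = 2735474428

2735474428


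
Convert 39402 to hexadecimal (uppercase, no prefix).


39402 = 99EA hex

99EA


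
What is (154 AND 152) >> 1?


Step 1: 154 & 152 = 152
Step 2: 152 >> 1 = 76

76


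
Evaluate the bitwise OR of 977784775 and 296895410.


0b111010010001111100111111000111 | 0b10001101100100100001110110010 = 0b111011111101111100111111110111 = 1006096375

1006096375


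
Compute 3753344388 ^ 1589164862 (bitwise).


0b11011111101101110111110110000100 ^ 0b1011110101110001011101100111110 = 0b10000001000011111100011010111010 = 2165294778

2165294778


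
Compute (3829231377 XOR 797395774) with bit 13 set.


Step 1: 3829231377 ^ 797395774 = 3417973807
Step 2: 3417973807 | (1 << 13) = 3417973807 | 8192 = 3417973807

3417973807


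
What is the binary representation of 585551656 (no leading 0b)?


585551656 = 100010111001101100111100101000 in binary

100010111001101100111100101000


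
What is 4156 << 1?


0b1000000111100 << 1 = 0b10000001111000 = 8312

8312


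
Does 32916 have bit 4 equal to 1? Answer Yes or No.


0b1000000010010100, bit 4 = 1. Yes

Yes


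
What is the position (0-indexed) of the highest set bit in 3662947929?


0b11011010010101000010011001011001. Highest set bit at position 31

31


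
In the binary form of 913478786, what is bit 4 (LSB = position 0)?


0b110110011100101001010010000010, position 4 = 0

0


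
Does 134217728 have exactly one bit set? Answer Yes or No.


0b1000000000000000000000000000. Only one bit set => Yes

Yes


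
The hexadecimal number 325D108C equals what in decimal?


325D108C hex = 844959884 decimal

844959884


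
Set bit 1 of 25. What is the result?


25 | (1 << 1) = 25 | 2 = 27

27


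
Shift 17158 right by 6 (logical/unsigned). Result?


0b100001100000110 >> 6 = 0b100001100 = 268

268


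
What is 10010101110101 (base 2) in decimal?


10010101110101 in decimal = 9589

9589


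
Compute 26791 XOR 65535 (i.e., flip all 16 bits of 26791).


26791 ^ 65535 = 38744

38744


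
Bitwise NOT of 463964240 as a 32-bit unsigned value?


~0b11011101001111000100001010000 = 0b11100100010110000111011110101111 = 3831003055 (32-bit unsigned)

3831003055


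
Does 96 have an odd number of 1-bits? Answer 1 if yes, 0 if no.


0b1100000 has 2 ones => parity 0

0


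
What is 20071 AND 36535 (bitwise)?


0b100111001100111 & 0b1000111010110111 = 0b111000100111 = 3623

3623


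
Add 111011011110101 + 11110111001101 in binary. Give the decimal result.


111011011110101 + 11110111001101 = 1011010011000010 = 46274

46274


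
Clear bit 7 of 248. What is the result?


248 & ~(1 << 7) = 120

120


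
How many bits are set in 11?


0b1011 has 3 set bits

3


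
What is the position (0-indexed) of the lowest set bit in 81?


0b1010001. Lowest set bit at position 0

0


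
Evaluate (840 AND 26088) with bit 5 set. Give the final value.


Step 1: 840 & 26088 = 328
Step 2: 328 | (1 << 5) = 328 | 32 = 360

360


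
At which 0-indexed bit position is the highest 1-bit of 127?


0b1111111. Highest set bit at position 6

6


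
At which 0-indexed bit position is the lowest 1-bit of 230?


0b11100110. Lowest set bit at position 1

1


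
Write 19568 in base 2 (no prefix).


19568 = 100110001110000 in binary

100110001110000


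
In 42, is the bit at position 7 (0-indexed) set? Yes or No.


0b101010, bit 7 = 0. No

No


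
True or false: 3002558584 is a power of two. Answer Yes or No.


0b10110010111101110110100001111000. Multiple bits set => No

No


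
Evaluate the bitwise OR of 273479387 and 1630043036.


0b10000010011001111011011011011 | 0b1100001001010000111101110011100 = 0b1110001011011001111111111011111 = 1902968799

1902968799


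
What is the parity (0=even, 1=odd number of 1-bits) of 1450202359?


0b1010110011100000101010011110111 has 17 ones => parity 1

1


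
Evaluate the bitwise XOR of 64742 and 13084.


0b1111110011100110 ^ 0b11001100011100 = 0b1100111111111010 = 53242

53242


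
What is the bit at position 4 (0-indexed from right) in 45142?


0b1011000001010110, position 4 = 1

1


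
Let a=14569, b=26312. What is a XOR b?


14569 ^ 26312 = 24097

24097


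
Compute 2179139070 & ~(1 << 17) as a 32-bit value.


2179139070 & ~(1 << 17) = 2179007998

2179007998


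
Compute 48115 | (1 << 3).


48115 | (1 << 3) = 48115 | 8 = 48123

48123


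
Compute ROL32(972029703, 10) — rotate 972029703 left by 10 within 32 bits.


Rotate 0b111001111011111111111100000111 left by 10 (32-bit) = 0b10111111111111000001110011100111 = 3220970727

3220970727


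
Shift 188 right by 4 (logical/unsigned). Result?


0b10111100 >> 4 = 0b1011 = 11

11


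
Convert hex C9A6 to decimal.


C9A6 hex = 51622 decimal

51622


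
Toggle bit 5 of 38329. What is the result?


38329 ^ (1 << 5) = 38329 ^ 32 = 38297

38297


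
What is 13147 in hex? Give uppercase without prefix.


13147 = 335B hex

335B


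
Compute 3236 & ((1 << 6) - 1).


3236 & 63 = 36

36


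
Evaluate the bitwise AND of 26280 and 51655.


0b110011010101000 & 0b1100100111000111 = 0b100000010000000 = 16512

16512


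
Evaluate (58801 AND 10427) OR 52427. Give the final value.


Step 1: 58801 & 10427 = 8369
Step 2: 8369 | 52427 = 60667

60667


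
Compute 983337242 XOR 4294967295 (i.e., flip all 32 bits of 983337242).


983337242 ^ 4294967295 = 3311630053

3311630053


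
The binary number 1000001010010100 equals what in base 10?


1000001010010100 in decimal = 33428

33428


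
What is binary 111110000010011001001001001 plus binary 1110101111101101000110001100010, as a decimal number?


111110000010011001001001001 + 1110101111101101000110001100010 = 1111101101101111011111010101011 = 2109193899

2109193899


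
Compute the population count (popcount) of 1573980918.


0b1011101110100010000101011110110 has 17 set bits

17


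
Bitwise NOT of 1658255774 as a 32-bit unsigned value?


~0b1100010110101101111100110011110 = 0b10011101001010010000011001100001 = 2636711521 (32-bit unsigned)

2636711521


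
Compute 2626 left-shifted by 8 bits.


0b101001000010 << 8 = 0b10100100001000000000 = 672256

672256


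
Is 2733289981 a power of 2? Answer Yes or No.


0b10100010111010101011000111111101. Multiple bits set => No

No


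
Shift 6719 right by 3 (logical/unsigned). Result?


0b1101000111111 >> 3 = 0b1101000111 = 839

839


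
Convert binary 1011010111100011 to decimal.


1011010111100011 in decimal = 46563

46563


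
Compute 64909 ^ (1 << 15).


64909 ^ (1 << 15) = 64909 ^ 32768 = 32141

32141


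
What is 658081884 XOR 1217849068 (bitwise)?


0b100111001110011000100001011100 ^ 0b1001000100101101110011011101100 = 0b1101111101011110110111010110000 = 1873768112

1873768112


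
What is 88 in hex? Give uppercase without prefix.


88 = 58 hex

58


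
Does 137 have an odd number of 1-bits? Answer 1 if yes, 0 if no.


0b10001001 has 3 ones => parity 1

1


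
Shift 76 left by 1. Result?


0b1001100 << 1 = 0b10011000 = 152

152


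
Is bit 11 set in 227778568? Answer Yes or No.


0b1101100100111010000000001000, bit 11 = 0. No

No


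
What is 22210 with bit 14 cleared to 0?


22210 & ~(1 << 14) = 5826

5826


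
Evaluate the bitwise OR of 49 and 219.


0b110001 | 0b11011011 = 0b11111011 = 251

251


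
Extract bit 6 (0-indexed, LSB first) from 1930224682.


0b1110011000011001110010000101010, position 6 = 0

0


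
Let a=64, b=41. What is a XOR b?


64 ^ 41 = 105

105


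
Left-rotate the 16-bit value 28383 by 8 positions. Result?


Rotate 0b110111011011111 left by 8 (16-bit) = 0b1101111101101110 = 57198

57198


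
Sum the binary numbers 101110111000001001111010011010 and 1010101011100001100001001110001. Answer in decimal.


101110111000001001111010011010 + 1010101011100001100001001110001 = 10000100010100010110000100001011 = 2219925771

2219925771


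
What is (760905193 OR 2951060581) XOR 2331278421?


Step 1: 760905193 | 2951060581 = 2952789485
Step 2: 2952789485 ^ 2331278421 = 621511096

621511096


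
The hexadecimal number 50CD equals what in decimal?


50CD hex = 20685 decimal

20685


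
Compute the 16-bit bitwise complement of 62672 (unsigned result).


~0b1111010011010000 = 0b101100101111 = 2863 (16-bit unsigned)

2863


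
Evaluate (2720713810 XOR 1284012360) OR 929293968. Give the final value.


Step 1: 2720713810 ^ 1284012360 = 4003640602
Step 2: 4003640602 | 929293968 = 4293130138

4293130138


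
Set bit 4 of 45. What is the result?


45 | (1 << 4) = 45 | 16 = 61

61


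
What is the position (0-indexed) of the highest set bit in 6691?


0b1101000100011. Highest set bit at position 12

12


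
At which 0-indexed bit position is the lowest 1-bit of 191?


0b10111111. Lowest set bit at position 0

0


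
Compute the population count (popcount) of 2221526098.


0b10000100011010011100110001010010 has 13 set bits

13


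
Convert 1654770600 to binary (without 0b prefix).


1654770600 = 1100010101000011100101110101000 in binary

1100010101000011100101110101000


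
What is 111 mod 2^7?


111 & 127 = 111

111


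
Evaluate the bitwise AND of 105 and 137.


0b1101001 & 0b10001001 = 0b1001 = 9

9


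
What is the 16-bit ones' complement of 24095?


24095 ^ 65535 = 41440

41440


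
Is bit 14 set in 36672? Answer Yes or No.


0b1000111101000000, bit 14 = 0. No

No


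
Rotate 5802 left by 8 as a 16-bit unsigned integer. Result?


Rotate 0b1011010101010 left by 8 (16-bit) = 0b1010101000010110 = 43542

43542


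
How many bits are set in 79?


0b1001111 has 5 set bits

5


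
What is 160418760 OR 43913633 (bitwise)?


0b1001100011111100101111001000 | 0b10100111100001000110100001 = 0b1011100111111101101111101001 = 195025897

195025897


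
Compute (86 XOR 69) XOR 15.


Step 1: 86 ^ 69 = 19
Step 2: 19 ^ 15 = 28

28


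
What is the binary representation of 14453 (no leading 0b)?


14453 = 11100001110101 in binary

11100001110101


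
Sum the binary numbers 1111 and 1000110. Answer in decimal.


1111 + 1000110 = 1010101 = 85

85


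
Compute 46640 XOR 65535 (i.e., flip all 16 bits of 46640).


46640 ^ 65535 = 18895

18895


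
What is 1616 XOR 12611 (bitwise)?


0b11001010000 ^ 0b11000101000011 = 0b11011100010011 = 14099

14099


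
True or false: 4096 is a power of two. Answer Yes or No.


0b1000000000000. Only one bit set => Yes

Yes


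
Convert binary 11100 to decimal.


11100 in decimal = 28

28


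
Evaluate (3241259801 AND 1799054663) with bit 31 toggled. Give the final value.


Step 1: 3241259801 & 1799054663 = 1093738753
Step 2: 1093738753 ^ (1 << 31) = 1093738753 ^ 2147483648 = 3241222401

3241222401


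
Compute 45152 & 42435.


0b1011000001100000 & 0b1010010111000011 = 0b1010000001000000 = 41024

41024


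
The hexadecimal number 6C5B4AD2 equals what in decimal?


6C5B4AD2 hex = 1817922258 decimal

1817922258


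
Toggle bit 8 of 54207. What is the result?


54207 ^ (1 << 8) = 54207 ^ 256 = 53951

53951


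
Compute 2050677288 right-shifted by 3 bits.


0b1111010001110101101101000101000 >> 3 = 0b1111010001110101101101000101 = 256334661

256334661


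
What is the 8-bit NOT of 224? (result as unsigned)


~0b11100000 = 0b11111 = 31 (8-bit unsigned)

31


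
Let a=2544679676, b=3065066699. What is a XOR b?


2544679676 ^ 3065066699 = 555585079

555585079


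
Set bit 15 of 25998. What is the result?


25998 | (1 << 15) = 25998 | 32768 = 58766

58766


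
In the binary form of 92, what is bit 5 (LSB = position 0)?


0b1011100, position 5 = 0

0


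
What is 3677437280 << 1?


0b11011011001100010011110101100000 << 1 = 0b110110110011000100111101011000000 = 7354874560

7354874560


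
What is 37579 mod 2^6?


37579 & 63 = 11

11


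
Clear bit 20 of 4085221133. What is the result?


4085221133 & ~(1 << 20) = 4084172557

4084172557


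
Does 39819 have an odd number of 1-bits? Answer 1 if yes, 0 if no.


0b1001101110001011 has 9 ones => parity 1

1


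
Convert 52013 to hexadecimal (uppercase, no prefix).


52013 = CB2D hex

CB2D


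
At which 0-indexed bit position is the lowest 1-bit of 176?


0b10110000. Lowest set bit at position 4

4


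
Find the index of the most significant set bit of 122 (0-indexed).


0b1111010. Highest set bit at position 6

6


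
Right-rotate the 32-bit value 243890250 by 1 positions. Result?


Rotate 0b1110100010010111100001001010 right by 1 (32-bit) = 0b111010001001011110000100101 = 121945125

121945125


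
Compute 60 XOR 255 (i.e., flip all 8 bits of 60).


60 ^ 255 = 195

195


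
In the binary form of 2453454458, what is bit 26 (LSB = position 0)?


0b10010010001111001011111001111010, position 26 = 0

0


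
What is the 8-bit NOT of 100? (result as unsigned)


~0b1100100 = 0b10011011 = 155 (8-bit unsigned)

155


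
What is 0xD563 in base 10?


D563 hex = 54627 decimal

54627


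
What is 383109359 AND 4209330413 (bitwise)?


0b10110110101011100100011101111 & 0b11111010111001010100100011101101 = 0b10010110001010100100011101101 = 314919149

314919149


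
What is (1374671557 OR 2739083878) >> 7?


Step 1: 1374671557 | 2739083878 = 4092582631
Step 2: 4092582631 >> 7 = 31973301

31973301


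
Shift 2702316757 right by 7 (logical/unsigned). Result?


0b10100001000100100001010011010101 >> 7 = 0b1010000100010010000101001 = 21111849

21111849


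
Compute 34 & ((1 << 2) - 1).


34 & 3 = 2

2


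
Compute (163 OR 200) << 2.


Step 1: 163 | 200 = 235
Step 2: 235 << 2 = 940

940


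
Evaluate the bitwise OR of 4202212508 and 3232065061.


0b11111010011110001010110010011100 | 0b11000000101001010110011000100101 = 0b11111010111111011110111010111101 = 4210945725

4210945725


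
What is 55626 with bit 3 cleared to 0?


55626 & ~(1 << 3) = 55618

55618


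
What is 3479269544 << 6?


0b11001111011000010111000010101000 << 6 = 0b11001111011000010111000010101000000000 = 222673250816

222673250816


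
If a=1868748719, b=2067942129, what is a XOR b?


1868748719 ^ 2067942129 = 337681758

337681758


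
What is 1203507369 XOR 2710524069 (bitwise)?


0b1000111101111000001000010101001 ^ 0b10100001100011110101000010100101 = 0b11100110001100110100000000001100 = 3862118412

3862118412


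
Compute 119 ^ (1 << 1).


119 ^ (1 << 1) = 119 ^ 2 = 117

117


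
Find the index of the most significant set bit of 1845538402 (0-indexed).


0b1101110000000001010111001100010. Highest set bit at position 30

30


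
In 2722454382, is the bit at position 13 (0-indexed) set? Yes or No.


0b10100010010001010101101101101110, bit 13 = 0. No

No


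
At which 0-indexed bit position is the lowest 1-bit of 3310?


0b110011101110. Lowest set bit at position 1

1


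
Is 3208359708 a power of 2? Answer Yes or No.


0b10111111001110111010111100011100. Multiple bits set => No

No


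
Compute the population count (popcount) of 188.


0b10111100 has 5 set bits

5


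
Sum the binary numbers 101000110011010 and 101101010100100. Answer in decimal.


101000110011010 + 101101010100100 = 1010110000111110 = 44094

44094


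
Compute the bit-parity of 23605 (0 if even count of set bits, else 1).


0b101110000110101 has 8 ones => parity 0

0


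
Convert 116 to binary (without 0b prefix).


116 = 1110100 in binary

1110100


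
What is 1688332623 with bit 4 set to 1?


1688332623 | (1 << 4) = 1688332623 | 16 = 1688332639

1688332639


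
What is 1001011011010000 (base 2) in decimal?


1001011011010000 in decimal = 38608

38608


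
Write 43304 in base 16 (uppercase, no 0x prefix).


43304 = A928 hex

A928


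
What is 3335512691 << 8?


0b11000110110011111110001001110011 << 8 = 0b1100011011001111111000100111001100000000 = 853891248896

853891248896


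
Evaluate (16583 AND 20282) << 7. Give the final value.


Step 1: 16583 & 20282 = 16386
Step 2: 16386 << 7 = 2097408

2097408


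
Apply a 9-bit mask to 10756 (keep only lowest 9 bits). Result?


10756 & 511 = 4

4


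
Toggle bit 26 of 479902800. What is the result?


479902800 ^ (1 << 26) = 479902800 ^ 67108864 = 412793936

412793936


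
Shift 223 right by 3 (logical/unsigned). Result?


0b11011111 >> 3 = 0b11011 = 27

27


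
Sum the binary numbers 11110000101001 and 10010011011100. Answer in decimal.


11110000101001 + 10010011011100 = 110000100000101 = 24837

24837


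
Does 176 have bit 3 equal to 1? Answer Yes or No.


0b10110000, bit 3 = 0. No

No


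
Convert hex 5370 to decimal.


5370 hex = 21360 decimal

21360


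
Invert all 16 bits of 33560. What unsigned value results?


33560 ^ 65535 = 31975

31975


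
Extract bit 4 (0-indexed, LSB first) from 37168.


0b1001000100110000, position 4 = 1

1


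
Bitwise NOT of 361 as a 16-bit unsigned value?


~0b101101001 = 0b1111111010010110 = 65174 (16-bit unsigned)

65174


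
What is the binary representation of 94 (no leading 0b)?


94 = 1011110 in binary

1011110


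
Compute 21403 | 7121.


0b101001110011011 | 0b1101111010001 = 0b101101111011011 = 23515

23515


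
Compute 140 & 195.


0b10001100 & 0b11000011 = 0b10000000 = 128

128


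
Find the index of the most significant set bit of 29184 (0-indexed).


0b111001000000000. Highest set bit at position 14

14


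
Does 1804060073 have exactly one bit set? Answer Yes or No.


0b1101011100001111100010110101001. Multiple bits set => No

No


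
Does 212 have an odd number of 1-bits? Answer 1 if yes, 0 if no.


0b11010100 has 4 ones => parity 0

0


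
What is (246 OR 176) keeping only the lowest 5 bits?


Step 1: 246 | 176 = 246
Step 2: 246 & 31 = 22

22


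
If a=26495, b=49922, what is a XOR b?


26495 ^ 49922 = 42109

42109


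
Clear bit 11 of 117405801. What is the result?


117405801 & ~(1 << 11) = 117403753

117403753


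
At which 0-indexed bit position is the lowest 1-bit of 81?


0b1010001. Lowest set bit at position 0

0


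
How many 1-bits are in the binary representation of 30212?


0b111011000000100 has 6 set bits

6


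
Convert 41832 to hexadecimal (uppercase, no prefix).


41832 = A368 hex

A368


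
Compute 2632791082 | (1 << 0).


2632791082 | (1 << 0) = 2632791082 | 1 = 2632791083

2632791083


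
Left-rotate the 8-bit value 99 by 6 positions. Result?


Rotate 0b1100011 left by 6 (8-bit) = 0b11011000 = 216

216


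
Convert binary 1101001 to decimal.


1101001 in decimal = 105

105


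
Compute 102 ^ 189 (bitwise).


0b1100110 ^ 0b10111101 = 0b11011011 = 219

219


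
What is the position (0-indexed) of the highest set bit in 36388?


0b1000111000100100. Highest set bit at position 15

15


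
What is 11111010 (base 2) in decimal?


11111010 in decimal = 250

250


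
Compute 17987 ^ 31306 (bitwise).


0b100011001000011 ^ 0b111101001001010 = 0b11110000001001 = 15369

15369


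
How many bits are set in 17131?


0b100001011101011 has 8 set bits

8


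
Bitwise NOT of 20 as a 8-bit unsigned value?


~0b10100 = 0b11101011 = 235 (8-bit unsigned)

235


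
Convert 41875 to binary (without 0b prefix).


41875 = 1010001110010011 in binary

1010001110010011


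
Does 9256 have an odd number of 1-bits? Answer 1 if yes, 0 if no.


0b10010000101000 has 4 ones => parity 0

0


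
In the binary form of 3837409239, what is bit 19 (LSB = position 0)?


0b11100100101110100011011111010111, position 19 = 1

1


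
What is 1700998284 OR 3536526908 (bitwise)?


0b1100101011000110010110010001100 | 0b11010010110010110001111000111100 = 0b11110111111010110011111010111100 = 4159389372

4159389372


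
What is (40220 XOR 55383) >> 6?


Step 1: 40220 ^ 55383 = 17739
Step 2: 17739 >> 6 = 277

277


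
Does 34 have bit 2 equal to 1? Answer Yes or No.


0b100010, bit 2 = 0. No

No


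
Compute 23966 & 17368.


0b101110110011110 & 0b100001111011000 = 0b100000110011000 = 16792

16792


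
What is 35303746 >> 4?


0b10000110101011000101000010 >> 4 = 0b1000011010101100010100 = 2206484

2206484


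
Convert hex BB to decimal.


BB hex = 187 decimal

187


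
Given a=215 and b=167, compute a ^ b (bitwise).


215 ^ 167 = 112

112


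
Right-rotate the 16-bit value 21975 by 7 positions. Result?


Rotate 0b101010111010111 right by 7 (16-bit) = 0b1010111010101011 = 44715

44715


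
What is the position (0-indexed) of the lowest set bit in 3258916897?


0b11000010001111110010000000100001. Lowest set bit at position 0

0


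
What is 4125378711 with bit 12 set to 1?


4125378711 | (1 << 12) = 4125378711 | 4096 = 4125382807

4125382807


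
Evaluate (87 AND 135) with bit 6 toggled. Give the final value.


Step 1: 87 & 135 = 7
Step 2: 7 ^ (1 << 6) = 7 ^ 64 = 71

71


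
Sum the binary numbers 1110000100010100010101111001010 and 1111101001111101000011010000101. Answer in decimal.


1110000100010100010101111001010 + 1111101001111101000011010000101 = 11101101110010001011001001001111 = 3989353039

3989353039


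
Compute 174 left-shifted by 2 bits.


0b10101110 << 2 = 0b1010111000 = 696

696


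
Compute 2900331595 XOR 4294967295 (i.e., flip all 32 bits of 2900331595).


2900331595 ^ 4294967295 = 1394635700

1394635700


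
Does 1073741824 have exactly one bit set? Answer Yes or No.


0b1000000000000000000000000000000. Only one bit set => Yes

Yes


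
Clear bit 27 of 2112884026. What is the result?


2112884026 & ~(1 << 27) = 1978666298

1978666298


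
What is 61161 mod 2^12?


61161 & 4095 = 3817

3817


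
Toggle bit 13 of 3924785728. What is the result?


3924785728 ^ (1 << 13) = 3924785728 ^ 8192 = 3924777536

3924777536


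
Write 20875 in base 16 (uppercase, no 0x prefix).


20875 = 518B hex

518B


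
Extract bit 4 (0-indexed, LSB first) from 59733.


0b1110100101010101, position 4 = 1

1


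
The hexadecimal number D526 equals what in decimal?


D526 hex = 54566 decimal

54566


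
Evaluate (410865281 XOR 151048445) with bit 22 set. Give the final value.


Step 1: 410865281 ^ 151048445 = 293445244
Step 2: 293445244 | (1 << 22) = 293445244 | 4194304 = 293445244

293445244


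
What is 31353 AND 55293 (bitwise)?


0b111101001111001 & 0b1101011111111101 = 0b101001001111001 = 21113

21113


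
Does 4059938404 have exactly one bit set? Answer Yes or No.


0b11110001111111011011111001100100. Multiple bits set => No

No


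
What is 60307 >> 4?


0b1110101110010011 >> 4 = 0b111010111001 = 3769

3769


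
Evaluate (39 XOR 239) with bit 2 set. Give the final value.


Step 1: 39 ^ 239 = 200
Step 2: 200 | (1 << 2) = 200 | 4 = 204

204


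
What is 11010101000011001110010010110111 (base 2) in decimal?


11010101000011001110010010110111 in decimal = 3574391991

3574391991


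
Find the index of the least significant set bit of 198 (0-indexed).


0b11000110. Lowest set bit at position 1

1


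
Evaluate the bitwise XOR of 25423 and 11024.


0b110001101001111 ^ 0b10101100010000 = 0b100100001011111 = 18527

18527


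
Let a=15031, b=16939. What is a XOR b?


15031 ^ 16939 = 30876

30876


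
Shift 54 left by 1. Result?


0b110110 << 1 = 0b1101100 = 108

108


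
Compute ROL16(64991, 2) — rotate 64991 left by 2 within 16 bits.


Rotate 0b1111110111011111 left by 2 (16-bit) = 0b1111011101111111 = 63359

63359


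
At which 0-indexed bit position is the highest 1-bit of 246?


0b11110110. Highest set bit at position 7

7


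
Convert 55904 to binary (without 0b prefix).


55904 = 1101101001100000 in binary

1101101001100000


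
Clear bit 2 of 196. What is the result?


196 & ~(1 << 2) = 192

192


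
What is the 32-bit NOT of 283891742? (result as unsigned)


~0b10000111010111101100000011110 = 0b11101111000101000010011111100001 = 4011075553 (32-bit unsigned)

4011075553


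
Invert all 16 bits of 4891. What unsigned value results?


4891 ^ 65535 = 60644

60644


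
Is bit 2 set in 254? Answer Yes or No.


0b11111110, bit 2 = 1. Yes

Yes


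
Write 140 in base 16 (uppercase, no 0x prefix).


140 = 8C hex

8C


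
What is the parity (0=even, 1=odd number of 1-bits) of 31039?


0b111100100111111 has 11 ones => parity 1

1
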